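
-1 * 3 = -3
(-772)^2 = 595984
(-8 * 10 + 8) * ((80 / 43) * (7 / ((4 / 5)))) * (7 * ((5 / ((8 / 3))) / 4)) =-3845.93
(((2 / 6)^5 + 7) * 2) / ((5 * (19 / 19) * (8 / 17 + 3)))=57868 / 71685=0.81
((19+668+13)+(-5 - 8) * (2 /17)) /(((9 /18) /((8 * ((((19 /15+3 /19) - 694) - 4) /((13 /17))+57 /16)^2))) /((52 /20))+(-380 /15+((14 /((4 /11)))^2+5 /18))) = 1236686808324737960136 /2580055877796786065147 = 0.48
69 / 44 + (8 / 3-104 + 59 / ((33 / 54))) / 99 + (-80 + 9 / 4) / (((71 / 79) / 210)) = -16854643699 / 927828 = -18165.70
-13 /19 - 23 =-450 /19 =-23.68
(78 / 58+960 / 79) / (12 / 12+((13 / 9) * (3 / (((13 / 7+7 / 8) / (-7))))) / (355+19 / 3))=1282077423 / 92072999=13.92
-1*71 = -71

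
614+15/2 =621.50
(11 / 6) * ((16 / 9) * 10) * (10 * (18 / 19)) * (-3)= -17600 / 19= -926.32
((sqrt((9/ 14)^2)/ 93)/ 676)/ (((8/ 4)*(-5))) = -3/ 2933840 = -0.00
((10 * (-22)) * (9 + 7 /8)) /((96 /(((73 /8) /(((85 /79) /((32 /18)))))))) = -5011523 /14688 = -341.20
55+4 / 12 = 166 / 3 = 55.33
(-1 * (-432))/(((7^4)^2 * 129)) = 144/247886443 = 0.00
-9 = -9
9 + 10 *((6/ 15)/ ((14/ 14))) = 13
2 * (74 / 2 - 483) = -892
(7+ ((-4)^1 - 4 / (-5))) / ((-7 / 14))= -38 / 5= -7.60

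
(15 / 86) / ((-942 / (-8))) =10 / 6751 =0.00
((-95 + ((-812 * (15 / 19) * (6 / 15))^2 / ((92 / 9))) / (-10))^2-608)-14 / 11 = 10320314536941989 / 18958447475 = 544364.96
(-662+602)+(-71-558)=-689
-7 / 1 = -7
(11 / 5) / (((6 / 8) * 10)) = 22 / 75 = 0.29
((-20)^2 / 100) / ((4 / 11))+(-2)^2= 15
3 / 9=1 / 3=0.33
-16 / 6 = -8 / 3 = -2.67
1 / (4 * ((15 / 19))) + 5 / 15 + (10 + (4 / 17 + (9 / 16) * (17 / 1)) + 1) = 29169 / 1360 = 21.45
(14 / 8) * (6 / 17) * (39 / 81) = 0.30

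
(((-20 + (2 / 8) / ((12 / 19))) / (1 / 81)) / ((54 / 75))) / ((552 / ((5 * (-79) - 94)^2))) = -5625321525 / 5888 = -955387.49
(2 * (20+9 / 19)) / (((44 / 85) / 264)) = 396780 / 19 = 20883.16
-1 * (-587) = 587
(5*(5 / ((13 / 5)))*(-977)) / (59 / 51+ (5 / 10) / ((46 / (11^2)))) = -3800.13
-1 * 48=-48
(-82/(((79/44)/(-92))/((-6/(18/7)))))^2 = 5398893896704/56169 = 96118746.94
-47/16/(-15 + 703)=-47/11008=-0.00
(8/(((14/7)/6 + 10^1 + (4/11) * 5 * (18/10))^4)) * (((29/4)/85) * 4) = 275133672/3454651872085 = 0.00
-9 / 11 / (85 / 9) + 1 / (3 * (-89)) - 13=-3267947 / 249645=-13.09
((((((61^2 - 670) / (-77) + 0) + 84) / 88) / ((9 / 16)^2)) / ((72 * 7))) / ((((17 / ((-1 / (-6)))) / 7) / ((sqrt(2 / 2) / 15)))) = 134 / 9261945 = 0.00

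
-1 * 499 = -499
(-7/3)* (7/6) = -49/18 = -2.72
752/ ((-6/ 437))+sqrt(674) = -164312/ 3+sqrt(674) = -54744.71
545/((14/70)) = 2725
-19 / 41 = -0.46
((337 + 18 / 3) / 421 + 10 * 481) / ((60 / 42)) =14177471 / 4210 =3367.57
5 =5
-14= -14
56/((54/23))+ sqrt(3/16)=sqrt(3)/4+ 644/27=24.28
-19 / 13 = -1.46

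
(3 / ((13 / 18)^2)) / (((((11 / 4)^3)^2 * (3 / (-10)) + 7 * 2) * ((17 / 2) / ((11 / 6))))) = -145981440 / 13621591139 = -0.01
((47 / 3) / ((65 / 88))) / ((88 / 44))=2068 / 195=10.61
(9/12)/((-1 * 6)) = -1/8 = -0.12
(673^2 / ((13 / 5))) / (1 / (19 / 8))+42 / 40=215141821 / 520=413734.27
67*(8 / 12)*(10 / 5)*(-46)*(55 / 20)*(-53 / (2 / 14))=12577642 / 3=4192547.33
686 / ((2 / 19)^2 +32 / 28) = 866761 / 1458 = 594.49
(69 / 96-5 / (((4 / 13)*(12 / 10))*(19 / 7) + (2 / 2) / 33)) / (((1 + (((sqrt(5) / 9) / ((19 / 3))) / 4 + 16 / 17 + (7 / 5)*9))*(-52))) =174580957697535 / 32010726659410642-842524351575*sqrt(5) / 512171626550570272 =0.01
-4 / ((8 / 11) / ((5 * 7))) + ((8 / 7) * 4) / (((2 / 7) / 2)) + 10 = -150.50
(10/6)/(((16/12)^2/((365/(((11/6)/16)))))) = 32850/11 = 2986.36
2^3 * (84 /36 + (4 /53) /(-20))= 14816 /795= 18.64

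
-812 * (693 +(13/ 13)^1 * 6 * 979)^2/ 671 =-3183445188/ 61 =-52187626.03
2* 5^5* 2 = 12500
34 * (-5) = -170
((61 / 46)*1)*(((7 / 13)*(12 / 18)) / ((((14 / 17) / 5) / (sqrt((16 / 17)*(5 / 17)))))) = 610*sqrt(5) / 897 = 1.52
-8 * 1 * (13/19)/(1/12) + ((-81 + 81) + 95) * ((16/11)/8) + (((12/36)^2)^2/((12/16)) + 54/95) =-12144848/253935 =-47.83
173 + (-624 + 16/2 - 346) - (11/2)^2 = -3277/4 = -819.25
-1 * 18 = -18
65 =65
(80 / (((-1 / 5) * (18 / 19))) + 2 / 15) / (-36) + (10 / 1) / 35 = 68099 / 5670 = 12.01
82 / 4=41 / 2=20.50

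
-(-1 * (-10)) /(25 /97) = -194 /5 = -38.80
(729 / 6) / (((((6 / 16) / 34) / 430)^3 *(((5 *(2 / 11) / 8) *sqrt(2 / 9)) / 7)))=665267892542668800 *sqrt(2)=940830876245209037.47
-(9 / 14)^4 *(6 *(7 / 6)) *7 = -6561 / 784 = -8.37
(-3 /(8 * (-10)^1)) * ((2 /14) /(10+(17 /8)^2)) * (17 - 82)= -156 /6503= -0.02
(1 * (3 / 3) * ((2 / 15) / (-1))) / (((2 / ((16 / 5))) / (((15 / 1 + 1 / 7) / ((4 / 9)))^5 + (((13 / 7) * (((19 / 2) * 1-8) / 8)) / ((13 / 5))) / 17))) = -139932812132233 / 14285950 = -9795135.23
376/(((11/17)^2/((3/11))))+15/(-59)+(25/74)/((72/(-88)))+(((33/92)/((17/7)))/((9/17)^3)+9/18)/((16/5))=254343277116991/1039311839808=244.72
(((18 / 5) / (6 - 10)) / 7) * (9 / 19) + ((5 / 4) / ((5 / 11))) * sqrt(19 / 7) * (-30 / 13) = -10.52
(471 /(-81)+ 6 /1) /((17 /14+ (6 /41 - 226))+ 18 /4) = -287 /341172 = -0.00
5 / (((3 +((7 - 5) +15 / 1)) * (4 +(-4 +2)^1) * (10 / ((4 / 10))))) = 1 / 200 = 0.00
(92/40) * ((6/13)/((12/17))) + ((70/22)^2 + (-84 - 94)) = -5234069/31460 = -166.37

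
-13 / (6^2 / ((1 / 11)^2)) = -13 / 4356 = -0.00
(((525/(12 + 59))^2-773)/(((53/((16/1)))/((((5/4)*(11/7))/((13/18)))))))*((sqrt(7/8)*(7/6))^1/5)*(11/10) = -657223842*sqrt(14)/17366245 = -141.60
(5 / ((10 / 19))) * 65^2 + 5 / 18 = 361240 / 9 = 40137.78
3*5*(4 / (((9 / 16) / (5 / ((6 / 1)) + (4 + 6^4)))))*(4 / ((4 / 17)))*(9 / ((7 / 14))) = 42459200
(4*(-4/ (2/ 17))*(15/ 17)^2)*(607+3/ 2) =-1095300/ 17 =-64429.41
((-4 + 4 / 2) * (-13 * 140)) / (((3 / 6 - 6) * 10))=-728 / 11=-66.18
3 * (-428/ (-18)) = 214/ 3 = 71.33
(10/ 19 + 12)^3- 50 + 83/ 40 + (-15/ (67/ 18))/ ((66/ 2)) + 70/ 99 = 3490700256841/ 1819829880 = 1918.15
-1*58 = -58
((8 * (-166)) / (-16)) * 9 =747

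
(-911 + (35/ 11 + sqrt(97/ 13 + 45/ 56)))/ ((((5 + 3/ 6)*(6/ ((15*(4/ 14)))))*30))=-9986/ 2541 + sqrt(1095094)/ 84084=-3.92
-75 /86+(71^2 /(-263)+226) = 4658417 /22618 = 205.96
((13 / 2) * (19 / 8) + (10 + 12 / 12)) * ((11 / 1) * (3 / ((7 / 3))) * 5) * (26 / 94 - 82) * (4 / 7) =-17111655 / 196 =-87304.36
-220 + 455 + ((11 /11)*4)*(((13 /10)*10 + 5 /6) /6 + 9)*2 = 2929 /9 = 325.44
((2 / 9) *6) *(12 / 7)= 16 / 7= 2.29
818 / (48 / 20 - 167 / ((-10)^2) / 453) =37055400 / 108553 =341.36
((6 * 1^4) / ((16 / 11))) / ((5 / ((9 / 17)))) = 297 / 680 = 0.44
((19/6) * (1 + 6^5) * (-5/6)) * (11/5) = -1625393/36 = -45149.81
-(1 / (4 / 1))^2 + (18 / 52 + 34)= 7131 / 208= 34.28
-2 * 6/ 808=-3/ 202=-0.01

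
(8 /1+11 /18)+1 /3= 161 /18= 8.94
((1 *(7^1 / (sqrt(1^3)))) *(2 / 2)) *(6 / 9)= 4.67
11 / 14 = 0.79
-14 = -14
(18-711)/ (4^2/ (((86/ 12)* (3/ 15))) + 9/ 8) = -79464/ 1409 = -56.40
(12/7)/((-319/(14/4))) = -6/319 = -0.02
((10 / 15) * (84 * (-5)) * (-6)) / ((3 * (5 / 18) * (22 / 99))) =9072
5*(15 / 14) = 75 / 14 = 5.36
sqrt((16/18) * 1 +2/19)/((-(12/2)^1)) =-sqrt(3230)/342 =-0.17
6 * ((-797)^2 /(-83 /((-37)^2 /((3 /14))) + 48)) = 24348831388 /306573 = 79422.62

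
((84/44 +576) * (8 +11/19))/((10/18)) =8924.13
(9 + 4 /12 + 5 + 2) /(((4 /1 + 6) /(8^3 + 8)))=2548 /3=849.33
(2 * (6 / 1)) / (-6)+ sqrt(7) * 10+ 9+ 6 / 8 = 31 / 4+ 10 * sqrt(7) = 34.21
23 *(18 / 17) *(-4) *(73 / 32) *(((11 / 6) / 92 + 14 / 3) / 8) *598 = -169399347 / 2176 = -77848.96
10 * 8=80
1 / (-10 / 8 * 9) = -4 / 45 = -0.09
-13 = -13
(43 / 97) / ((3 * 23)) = 43 / 6693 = 0.01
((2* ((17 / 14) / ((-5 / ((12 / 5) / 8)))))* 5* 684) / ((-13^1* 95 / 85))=15606 / 455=34.30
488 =488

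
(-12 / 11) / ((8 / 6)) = -9 / 11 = -0.82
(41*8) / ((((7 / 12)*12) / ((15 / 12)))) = 58.57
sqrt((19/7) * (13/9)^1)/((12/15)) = 5 * sqrt(1729)/84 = 2.48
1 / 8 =0.12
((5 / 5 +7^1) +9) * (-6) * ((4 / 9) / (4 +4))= -17 / 3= -5.67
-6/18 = -1/3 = -0.33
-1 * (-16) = 16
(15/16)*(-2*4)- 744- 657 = -2817/2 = -1408.50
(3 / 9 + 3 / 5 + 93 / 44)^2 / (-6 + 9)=4044121 / 1306800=3.09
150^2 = 22500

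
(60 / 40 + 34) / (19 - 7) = 71 / 24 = 2.96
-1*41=-41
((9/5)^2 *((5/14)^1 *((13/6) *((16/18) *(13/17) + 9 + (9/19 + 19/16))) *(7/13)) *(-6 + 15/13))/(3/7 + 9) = -232622649/29560960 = -7.87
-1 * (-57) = 57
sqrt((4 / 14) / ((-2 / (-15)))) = sqrt(105) / 7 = 1.46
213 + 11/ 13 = 2780/ 13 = 213.85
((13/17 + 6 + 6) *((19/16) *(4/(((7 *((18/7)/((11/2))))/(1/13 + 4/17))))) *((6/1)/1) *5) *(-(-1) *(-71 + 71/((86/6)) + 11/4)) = -56782182765/5169632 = -10983.80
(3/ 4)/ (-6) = -1/ 8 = -0.12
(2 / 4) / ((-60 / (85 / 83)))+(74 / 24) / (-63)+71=8903003 / 125496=70.94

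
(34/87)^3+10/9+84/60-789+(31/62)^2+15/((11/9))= -112116341771/144870660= -773.91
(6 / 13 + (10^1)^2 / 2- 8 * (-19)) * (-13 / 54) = -1316 / 27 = -48.74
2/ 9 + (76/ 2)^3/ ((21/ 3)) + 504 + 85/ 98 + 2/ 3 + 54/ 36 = 3680636/ 441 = 8346.11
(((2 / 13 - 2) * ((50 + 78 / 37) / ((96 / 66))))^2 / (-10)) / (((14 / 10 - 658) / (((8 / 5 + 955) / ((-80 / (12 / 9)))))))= -201683833098 / 18988954075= -10.62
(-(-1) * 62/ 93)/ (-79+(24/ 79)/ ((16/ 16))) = -158/ 18651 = -0.01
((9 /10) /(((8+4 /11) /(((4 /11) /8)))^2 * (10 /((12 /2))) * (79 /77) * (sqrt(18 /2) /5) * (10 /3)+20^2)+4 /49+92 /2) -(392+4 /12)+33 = -12358656641587 /39452800800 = -313.25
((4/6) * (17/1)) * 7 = 238/3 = 79.33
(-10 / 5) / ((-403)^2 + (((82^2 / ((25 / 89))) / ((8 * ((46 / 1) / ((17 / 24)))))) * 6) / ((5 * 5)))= -460000 / 37356613353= -0.00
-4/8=-1/2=-0.50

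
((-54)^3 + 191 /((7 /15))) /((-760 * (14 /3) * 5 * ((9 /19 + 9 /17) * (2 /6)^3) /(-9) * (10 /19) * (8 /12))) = -9587719143 /1568000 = -6114.62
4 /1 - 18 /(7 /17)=-278 /7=-39.71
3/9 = 1/3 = 0.33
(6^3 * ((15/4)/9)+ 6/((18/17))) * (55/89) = 15785/267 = 59.12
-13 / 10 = -1.30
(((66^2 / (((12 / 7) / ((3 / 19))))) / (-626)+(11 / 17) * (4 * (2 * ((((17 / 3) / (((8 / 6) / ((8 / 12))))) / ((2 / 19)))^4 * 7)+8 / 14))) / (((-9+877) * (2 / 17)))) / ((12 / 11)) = 383786326172189875 / 2247822130176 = 170736.96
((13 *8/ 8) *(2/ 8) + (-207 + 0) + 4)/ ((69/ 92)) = -799/ 3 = -266.33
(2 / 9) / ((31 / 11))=22 / 279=0.08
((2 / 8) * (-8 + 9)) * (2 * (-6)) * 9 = -27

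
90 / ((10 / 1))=9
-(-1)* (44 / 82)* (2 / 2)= 22 / 41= 0.54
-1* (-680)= 680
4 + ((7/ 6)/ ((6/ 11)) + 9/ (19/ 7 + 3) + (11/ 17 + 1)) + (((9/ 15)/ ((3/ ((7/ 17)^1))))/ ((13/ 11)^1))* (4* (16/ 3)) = 863029/ 79560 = 10.85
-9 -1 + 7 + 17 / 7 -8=-60 / 7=-8.57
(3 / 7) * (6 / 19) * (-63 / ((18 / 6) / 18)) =-972 / 19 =-51.16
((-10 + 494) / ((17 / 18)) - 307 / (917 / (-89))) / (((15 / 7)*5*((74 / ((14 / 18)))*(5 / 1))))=11834753 / 111238650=0.11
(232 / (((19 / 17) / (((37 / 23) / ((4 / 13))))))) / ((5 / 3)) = 1422798 / 2185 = 651.17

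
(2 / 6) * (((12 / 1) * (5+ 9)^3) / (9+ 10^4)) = 10976 / 10009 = 1.10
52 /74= 26 /37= 0.70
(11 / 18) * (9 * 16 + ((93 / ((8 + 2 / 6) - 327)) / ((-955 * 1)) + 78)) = 743166743 / 5477880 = 135.67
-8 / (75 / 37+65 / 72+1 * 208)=-21312 / 561917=-0.04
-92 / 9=-10.22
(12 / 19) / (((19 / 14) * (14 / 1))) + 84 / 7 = 4344 / 361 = 12.03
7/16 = 0.44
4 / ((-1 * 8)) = -1 / 2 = -0.50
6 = 6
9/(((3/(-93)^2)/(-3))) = -77841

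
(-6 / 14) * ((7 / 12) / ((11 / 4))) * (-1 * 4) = 4 / 11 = 0.36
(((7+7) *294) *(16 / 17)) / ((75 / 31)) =680512 / 425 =1601.20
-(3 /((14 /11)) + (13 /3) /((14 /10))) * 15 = -81.79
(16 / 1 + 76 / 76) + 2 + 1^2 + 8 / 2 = 24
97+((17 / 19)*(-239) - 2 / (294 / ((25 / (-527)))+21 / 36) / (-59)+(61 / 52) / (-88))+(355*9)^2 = 97347923949304615259 / 9536520369376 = 10207908.14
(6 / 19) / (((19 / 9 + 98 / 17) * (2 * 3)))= 153 / 22895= 0.01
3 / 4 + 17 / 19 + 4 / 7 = 1179 / 532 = 2.22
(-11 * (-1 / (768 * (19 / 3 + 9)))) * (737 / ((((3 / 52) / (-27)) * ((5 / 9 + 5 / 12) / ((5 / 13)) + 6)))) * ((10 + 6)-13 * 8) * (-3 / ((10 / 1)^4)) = -281710143 / 282440000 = -1.00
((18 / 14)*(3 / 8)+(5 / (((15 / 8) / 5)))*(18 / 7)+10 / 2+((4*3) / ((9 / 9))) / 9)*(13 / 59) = 89765 / 9912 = 9.06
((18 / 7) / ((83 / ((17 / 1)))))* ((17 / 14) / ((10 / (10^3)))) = 260100 / 4067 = 63.95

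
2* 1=2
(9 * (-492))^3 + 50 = -86820610702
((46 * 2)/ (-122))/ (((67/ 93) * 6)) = -713/ 4087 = -0.17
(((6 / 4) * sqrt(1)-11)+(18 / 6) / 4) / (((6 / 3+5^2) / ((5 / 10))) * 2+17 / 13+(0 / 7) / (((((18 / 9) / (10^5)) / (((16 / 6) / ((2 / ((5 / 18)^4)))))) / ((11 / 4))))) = -65 / 812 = -0.08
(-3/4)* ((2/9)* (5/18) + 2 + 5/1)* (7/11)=-91/27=-3.37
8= 8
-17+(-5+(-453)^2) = 205187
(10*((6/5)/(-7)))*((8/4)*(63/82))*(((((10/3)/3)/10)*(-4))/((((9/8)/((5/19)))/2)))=1280/2337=0.55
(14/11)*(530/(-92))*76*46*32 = -9022720/11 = -820247.27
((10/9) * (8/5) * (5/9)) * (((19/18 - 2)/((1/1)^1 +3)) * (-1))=170/729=0.23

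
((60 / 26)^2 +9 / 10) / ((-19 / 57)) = -31563 / 1690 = -18.68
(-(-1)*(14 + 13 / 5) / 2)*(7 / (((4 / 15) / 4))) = 1743 / 2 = 871.50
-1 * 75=-75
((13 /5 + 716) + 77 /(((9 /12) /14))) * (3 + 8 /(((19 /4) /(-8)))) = -6435461 /285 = -22580.56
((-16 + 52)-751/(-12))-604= -6065/12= -505.42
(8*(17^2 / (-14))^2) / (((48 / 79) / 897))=1972849541 / 392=5032779.44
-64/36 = -16/9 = -1.78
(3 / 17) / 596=3 / 10132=0.00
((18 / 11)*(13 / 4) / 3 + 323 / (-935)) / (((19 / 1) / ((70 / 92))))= 1099 / 19228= 0.06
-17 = -17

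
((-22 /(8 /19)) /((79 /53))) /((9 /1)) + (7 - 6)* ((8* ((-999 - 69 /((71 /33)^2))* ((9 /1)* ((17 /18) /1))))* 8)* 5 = -39537889887157 /14336604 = -2757828.14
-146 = -146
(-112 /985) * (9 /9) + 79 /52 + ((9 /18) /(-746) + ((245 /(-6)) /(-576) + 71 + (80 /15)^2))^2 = 210756278840484028981 /21278681497681920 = 9904.57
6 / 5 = 1.20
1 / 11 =0.09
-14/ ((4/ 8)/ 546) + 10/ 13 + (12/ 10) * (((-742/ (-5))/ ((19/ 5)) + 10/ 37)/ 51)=-11874631426/ 776815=-15286.31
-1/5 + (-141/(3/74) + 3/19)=-330414/95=-3478.04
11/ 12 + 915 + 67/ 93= 113663/ 124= 916.64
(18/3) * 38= 228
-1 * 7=-7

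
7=7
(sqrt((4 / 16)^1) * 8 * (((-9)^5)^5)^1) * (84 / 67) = -241213723864462469826803664 / 67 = -3600204833797947310847816.00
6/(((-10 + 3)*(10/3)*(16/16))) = -9/35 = -0.26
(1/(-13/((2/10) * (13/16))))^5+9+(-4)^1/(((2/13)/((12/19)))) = -462028800019/62259200000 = -7.42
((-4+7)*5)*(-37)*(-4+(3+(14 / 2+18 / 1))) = -13320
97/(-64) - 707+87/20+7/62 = -704.05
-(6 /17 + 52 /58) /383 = -0.00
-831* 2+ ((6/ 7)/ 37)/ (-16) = -3443667/ 2072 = -1662.00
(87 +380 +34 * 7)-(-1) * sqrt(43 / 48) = sqrt(129) / 12 +705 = 705.95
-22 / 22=-1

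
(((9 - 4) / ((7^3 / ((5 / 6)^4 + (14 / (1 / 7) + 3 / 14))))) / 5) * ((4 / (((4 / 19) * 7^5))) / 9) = 17012125 / 470684472048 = 0.00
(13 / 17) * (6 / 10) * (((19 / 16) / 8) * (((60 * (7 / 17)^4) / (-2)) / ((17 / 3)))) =-16012269 / 1544804416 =-0.01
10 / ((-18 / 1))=-5 / 9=-0.56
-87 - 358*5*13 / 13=-1877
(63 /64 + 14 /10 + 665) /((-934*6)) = -213563 /1793280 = -0.12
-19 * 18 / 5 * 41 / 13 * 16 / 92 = -56088 / 1495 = -37.52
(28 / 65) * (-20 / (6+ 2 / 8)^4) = -28672 / 5078125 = -0.01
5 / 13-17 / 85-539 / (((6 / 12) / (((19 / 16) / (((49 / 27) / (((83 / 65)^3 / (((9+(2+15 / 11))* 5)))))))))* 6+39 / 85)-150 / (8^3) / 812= -48823675495900665651 / 12978106378619898880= -3.76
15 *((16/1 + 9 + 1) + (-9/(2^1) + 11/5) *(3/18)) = 1537/4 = 384.25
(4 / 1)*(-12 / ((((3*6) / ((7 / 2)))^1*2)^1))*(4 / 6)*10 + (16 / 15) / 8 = -30.98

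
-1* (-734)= 734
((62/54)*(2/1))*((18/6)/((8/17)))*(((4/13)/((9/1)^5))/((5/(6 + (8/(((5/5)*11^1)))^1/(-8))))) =527/5845851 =0.00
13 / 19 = 0.68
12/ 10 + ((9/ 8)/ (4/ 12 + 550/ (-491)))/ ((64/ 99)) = -3001767/ 2967040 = -1.01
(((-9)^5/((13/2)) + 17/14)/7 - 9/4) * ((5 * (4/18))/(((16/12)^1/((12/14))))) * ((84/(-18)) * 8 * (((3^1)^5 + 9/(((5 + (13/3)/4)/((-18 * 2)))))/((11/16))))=9566427.68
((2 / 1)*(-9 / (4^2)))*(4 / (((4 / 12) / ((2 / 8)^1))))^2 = -81 / 8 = -10.12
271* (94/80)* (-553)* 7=-49304927/40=-1232623.18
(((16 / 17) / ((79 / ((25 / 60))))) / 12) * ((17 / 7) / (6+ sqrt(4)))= 5 / 39816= 0.00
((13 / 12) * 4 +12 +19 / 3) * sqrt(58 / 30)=68 * sqrt(435) / 45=31.52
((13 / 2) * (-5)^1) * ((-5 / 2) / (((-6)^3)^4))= 325 / 8707129344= 0.00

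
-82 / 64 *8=-10.25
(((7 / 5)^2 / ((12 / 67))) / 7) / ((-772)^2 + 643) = 469 / 178988100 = 0.00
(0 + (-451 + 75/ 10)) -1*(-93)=-701/ 2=-350.50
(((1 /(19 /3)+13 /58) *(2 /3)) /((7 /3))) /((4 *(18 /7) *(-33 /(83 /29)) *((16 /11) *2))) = -34943 /110446848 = -0.00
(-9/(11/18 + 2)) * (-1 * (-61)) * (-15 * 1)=148230/47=3153.83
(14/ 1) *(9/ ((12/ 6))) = 63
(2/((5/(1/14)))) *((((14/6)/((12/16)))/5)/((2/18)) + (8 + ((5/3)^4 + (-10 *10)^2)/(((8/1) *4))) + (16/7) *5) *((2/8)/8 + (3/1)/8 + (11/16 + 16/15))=31776238279/1524096000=20.85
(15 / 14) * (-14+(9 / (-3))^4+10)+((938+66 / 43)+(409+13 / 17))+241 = 2445633 / 1462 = 1672.80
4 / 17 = 0.24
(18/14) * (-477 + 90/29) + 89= -105620/203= -520.30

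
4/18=2/9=0.22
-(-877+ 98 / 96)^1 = 42047 / 48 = 875.98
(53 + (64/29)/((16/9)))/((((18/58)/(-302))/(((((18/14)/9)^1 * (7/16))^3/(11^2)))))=-1963/18432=-0.11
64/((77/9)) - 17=-9.52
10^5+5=100005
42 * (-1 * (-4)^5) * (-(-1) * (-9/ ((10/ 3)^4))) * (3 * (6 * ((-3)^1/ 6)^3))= 4408992/ 625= 7054.39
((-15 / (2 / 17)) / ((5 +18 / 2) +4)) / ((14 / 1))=-85 / 168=-0.51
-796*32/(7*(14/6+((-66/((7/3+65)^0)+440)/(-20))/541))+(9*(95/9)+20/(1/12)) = -325920955/261163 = -1247.96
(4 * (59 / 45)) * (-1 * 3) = -236 / 15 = -15.73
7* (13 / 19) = 91 / 19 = 4.79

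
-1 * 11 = -11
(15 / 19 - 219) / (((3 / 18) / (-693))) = 17239068 / 19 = 907319.37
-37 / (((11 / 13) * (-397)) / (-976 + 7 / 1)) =-466089 / 4367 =-106.73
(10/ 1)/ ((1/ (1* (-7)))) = -70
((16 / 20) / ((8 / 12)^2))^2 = 81 / 25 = 3.24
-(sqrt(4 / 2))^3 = -2 * sqrt(2) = -2.83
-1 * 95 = -95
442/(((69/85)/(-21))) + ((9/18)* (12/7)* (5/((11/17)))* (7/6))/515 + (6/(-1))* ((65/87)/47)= -406132788947/35518417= -11434.43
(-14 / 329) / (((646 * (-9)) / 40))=40 / 136629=0.00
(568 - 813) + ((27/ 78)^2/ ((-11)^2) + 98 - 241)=-31736767/ 81796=-388.00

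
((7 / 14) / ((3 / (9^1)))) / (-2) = -3 / 4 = -0.75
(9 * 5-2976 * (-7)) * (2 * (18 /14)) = 375786 /7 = 53683.71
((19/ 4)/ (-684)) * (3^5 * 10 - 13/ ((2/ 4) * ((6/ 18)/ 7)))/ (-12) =157/ 144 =1.09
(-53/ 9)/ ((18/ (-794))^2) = -11458.54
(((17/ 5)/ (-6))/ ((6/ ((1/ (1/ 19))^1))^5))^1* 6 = -42093683/ 38880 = -1082.66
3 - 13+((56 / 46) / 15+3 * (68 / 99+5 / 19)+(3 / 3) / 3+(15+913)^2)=20698395554 / 24035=861177.26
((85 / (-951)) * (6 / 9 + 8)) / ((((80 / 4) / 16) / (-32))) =56576 / 2853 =19.83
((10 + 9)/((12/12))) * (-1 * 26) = -494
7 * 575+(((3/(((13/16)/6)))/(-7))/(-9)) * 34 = 367363/91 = 4036.96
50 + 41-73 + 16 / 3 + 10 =100 / 3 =33.33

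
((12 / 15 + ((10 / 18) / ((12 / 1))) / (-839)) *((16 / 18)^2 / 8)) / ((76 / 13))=4711499 / 348629670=0.01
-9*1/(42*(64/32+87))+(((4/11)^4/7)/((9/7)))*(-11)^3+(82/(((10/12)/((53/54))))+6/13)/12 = 132257317/24054030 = 5.50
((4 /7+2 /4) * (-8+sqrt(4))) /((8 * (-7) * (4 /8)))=45 /196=0.23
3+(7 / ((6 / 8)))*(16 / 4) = 40.33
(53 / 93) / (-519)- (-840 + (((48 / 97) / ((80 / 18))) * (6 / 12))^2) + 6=9605102239882 / 11353605075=846.00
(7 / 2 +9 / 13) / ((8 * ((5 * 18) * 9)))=0.00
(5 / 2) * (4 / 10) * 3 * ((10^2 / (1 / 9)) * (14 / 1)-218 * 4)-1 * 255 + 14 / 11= 384233 / 11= 34930.27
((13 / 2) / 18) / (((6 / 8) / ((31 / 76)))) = 403 / 2052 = 0.20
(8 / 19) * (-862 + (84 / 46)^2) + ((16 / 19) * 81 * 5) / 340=-61604428 / 170867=-360.54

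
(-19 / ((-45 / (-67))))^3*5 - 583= -113775.51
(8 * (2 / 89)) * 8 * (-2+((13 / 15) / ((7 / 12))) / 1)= -2304 / 3115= -0.74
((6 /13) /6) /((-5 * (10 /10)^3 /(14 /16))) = -7 /520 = -0.01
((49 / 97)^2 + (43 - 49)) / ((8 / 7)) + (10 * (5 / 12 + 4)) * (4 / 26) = 1.77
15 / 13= 1.15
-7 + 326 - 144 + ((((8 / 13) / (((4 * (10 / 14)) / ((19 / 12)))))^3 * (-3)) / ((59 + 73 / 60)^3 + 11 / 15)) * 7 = 18133157738058559 / 103618046476009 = 175.00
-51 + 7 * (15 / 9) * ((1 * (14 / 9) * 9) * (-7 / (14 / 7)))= -1868 / 3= -622.67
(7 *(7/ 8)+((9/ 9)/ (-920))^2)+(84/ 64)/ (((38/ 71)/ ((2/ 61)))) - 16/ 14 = 5.06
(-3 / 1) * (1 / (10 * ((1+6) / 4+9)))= -6 / 215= -0.03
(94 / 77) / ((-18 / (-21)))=47 / 33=1.42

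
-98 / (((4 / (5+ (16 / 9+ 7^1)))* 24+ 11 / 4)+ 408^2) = -1736 / 2948963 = -0.00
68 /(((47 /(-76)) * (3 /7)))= -36176 /141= -256.57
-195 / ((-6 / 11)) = 715 / 2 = 357.50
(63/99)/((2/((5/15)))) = 7/66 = 0.11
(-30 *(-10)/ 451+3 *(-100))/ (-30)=4500/ 451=9.98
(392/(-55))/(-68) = 98/935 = 0.10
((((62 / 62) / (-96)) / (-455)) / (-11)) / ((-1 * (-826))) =-1 / 396876480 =-0.00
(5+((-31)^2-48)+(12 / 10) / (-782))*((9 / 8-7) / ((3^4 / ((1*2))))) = -28116763 / 211140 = -133.17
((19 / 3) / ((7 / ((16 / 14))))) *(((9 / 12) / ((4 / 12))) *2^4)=1824 / 49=37.22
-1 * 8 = -8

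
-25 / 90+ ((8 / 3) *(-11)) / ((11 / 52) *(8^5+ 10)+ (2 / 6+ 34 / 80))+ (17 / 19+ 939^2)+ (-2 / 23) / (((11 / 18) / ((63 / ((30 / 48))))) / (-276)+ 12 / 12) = 8167779770229653492675 / 9263446033135122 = 881721.53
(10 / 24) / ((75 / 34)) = 17 / 90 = 0.19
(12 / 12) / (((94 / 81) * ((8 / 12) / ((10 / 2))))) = 1215 / 188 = 6.46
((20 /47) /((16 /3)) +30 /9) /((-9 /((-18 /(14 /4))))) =275 /141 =1.95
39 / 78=1 / 2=0.50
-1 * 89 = -89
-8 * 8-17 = -81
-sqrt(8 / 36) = -sqrt(2) / 3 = -0.47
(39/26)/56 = 3/112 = 0.03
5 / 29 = 0.17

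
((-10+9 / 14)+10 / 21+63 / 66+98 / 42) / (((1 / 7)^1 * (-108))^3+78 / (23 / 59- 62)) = 356230 / 233995113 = 0.00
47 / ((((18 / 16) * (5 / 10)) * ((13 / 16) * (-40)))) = -1504 / 585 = -2.57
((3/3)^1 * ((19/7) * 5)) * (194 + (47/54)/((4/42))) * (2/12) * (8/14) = 694735/2646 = 262.56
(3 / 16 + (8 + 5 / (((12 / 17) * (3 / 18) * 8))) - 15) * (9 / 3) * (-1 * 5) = 45 / 2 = 22.50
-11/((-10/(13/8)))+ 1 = 223/80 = 2.79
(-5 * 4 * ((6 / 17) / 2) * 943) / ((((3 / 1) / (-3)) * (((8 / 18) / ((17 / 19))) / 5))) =636525 / 19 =33501.32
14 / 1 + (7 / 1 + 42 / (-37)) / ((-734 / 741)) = 219415 / 27158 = 8.08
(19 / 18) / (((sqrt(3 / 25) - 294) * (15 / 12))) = -18620 / 6482691 - 38 * sqrt(3) / 19448073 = -0.00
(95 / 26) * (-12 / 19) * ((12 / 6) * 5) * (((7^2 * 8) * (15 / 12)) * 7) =-1029000 / 13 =-79153.85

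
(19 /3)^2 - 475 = -3914 /9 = -434.89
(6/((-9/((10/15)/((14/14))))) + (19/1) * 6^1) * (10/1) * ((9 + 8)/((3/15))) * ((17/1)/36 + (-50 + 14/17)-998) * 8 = -65467582600/81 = -808241760.49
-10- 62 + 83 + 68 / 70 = 419 / 35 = 11.97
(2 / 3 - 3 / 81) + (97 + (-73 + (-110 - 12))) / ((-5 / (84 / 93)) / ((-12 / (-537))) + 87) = 602369 / 486027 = 1.24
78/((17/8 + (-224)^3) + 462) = -48/6916283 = -0.00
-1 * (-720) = 720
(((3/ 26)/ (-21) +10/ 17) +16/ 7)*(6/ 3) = 8875/ 1547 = 5.74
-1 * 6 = -6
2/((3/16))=32/3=10.67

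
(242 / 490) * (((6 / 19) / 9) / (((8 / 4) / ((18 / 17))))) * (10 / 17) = 1452 / 269059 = 0.01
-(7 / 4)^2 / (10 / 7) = -343 / 160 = -2.14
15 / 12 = 5 / 4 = 1.25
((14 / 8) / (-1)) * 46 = -161 / 2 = -80.50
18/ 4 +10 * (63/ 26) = 747/ 26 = 28.73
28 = 28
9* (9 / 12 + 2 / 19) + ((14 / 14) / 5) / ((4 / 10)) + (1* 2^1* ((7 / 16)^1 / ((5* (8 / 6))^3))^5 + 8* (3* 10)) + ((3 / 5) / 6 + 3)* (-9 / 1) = 71908919450009604582079519031 / 326417514496000000000000000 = 220.30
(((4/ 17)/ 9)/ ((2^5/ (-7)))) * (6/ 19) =-7/ 3876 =-0.00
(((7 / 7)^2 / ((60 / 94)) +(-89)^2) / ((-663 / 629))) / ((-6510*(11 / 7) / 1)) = 25789 / 35100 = 0.73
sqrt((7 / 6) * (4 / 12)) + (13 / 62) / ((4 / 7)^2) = 1.27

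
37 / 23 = 1.61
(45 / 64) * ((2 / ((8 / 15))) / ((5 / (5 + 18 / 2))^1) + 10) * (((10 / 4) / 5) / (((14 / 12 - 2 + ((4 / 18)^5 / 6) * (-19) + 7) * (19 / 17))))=1.05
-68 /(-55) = 68 /55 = 1.24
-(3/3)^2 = -1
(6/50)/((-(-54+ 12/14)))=7/3100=0.00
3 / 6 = 1 / 2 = 0.50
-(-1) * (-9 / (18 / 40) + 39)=19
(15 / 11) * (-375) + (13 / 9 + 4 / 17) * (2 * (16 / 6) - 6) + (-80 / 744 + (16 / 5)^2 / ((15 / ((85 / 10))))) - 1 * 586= -21380266927 / 19564875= -1092.79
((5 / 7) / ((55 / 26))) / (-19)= -26 / 1463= -0.02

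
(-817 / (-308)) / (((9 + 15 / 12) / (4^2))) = 13072 / 3157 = 4.14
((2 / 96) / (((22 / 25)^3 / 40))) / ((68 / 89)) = 6953125 / 4344384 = 1.60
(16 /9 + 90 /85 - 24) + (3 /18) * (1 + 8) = -6017 /306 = -19.66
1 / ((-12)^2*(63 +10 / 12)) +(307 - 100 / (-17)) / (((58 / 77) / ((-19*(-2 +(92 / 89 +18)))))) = -54219253944715 / 403317384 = -134433.22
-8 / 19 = -0.42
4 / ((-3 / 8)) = -32 / 3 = -10.67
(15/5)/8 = 3/8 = 0.38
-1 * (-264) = 264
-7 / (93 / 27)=-63 / 31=-2.03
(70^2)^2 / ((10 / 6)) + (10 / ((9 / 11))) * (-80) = 14405022.22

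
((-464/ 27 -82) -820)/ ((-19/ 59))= 1464262/ 513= 2854.31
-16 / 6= -2.67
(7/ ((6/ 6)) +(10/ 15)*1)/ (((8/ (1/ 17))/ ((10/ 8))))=115/ 1632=0.07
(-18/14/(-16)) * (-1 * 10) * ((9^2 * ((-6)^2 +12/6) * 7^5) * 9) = -1496531295/4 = -374132823.75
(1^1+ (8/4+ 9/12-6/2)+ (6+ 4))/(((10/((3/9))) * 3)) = 43/360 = 0.12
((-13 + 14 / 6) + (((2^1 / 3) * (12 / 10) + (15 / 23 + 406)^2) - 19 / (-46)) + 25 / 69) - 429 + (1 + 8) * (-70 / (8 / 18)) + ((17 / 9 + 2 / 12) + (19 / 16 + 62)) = 62302690639 / 380880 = 163575.64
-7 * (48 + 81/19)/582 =-2317/3686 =-0.63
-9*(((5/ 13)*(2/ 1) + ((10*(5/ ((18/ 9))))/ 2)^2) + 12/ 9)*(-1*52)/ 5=74109/ 5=14821.80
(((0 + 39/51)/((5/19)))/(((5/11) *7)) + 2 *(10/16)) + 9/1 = 11.16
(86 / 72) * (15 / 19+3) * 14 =1204 / 19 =63.37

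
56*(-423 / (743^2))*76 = -1800288 / 552049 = -3.26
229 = 229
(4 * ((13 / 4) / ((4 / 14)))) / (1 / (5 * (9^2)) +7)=36855 / 5672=6.50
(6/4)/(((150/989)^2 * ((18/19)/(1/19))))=978121/270000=3.62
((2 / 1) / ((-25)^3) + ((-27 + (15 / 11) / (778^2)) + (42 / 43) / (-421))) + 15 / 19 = -937977289155041461 / 35782943072937500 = -26.21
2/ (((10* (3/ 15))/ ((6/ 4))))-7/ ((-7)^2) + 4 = 75/ 14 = 5.36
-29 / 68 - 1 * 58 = -3973 / 68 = -58.43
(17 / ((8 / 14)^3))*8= 5831 / 8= 728.88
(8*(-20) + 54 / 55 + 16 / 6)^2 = 665536804 / 27225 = 24445.80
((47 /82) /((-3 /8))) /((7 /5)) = -940 /861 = -1.09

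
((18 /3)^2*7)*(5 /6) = 210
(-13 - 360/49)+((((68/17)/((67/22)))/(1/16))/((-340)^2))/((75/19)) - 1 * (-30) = 17172642553/1778975625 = 9.65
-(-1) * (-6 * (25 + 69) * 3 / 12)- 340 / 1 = -481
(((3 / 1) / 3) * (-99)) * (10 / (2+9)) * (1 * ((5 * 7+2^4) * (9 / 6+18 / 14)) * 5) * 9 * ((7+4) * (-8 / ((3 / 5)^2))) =984555000 / 7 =140650714.29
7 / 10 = 0.70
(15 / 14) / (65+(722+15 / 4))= 30 / 22141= 0.00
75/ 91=0.82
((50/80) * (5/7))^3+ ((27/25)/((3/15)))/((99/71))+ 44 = 47.96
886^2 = 784996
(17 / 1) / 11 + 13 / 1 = 160 / 11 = 14.55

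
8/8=1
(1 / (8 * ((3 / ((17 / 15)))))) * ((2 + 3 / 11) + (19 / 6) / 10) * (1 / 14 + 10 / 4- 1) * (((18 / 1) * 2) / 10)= 29053 / 42000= 0.69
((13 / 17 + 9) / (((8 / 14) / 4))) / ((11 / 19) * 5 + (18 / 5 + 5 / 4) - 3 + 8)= 441560 / 82331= 5.36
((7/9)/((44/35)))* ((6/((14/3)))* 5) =175/44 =3.98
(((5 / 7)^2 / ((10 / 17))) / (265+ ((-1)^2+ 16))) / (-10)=-17 / 55272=-0.00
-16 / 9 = -1.78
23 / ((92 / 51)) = 51 / 4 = 12.75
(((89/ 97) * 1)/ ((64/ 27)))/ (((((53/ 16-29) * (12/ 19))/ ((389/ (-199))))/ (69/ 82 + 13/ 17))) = 4418435883/ 58983173344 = 0.07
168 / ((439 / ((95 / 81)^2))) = 505400 / 960093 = 0.53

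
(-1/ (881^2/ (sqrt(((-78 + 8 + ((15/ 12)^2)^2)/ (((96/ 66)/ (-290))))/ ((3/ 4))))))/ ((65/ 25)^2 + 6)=-125 * sqrt(735614)/ 7923051488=-0.00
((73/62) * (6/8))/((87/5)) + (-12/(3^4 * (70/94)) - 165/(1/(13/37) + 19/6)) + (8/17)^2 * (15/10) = -3587056125593/131599467720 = -27.26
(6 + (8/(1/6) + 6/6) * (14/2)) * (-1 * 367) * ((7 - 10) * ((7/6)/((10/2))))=896581/10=89658.10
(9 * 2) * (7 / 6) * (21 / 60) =7.35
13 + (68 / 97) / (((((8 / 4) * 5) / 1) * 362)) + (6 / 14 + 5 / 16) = 135103019 / 9831920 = 13.74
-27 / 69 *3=-27 / 23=-1.17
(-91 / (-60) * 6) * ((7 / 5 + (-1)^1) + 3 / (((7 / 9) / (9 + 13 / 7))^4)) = 21341775524173 / 20588575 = 1036583.42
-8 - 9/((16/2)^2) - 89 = -6217/64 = -97.14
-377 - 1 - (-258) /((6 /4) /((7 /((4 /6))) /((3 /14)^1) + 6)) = 9082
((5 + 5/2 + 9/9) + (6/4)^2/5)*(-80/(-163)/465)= 716/75795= 0.01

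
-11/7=-1.57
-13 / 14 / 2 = -13 / 28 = -0.46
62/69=0.90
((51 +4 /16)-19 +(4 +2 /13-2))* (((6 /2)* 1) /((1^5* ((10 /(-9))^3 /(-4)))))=3912543 /13000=300.96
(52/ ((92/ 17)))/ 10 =221/ 230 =0.96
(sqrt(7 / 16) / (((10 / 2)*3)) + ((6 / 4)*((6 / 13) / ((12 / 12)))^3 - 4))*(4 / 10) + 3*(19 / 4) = sqrt(7) / 150 + 558433 / 43940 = 12.73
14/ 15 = 0.93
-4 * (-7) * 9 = 252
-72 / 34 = -36 / 17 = -2.12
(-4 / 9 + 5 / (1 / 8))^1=356 / 9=39.56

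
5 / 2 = 2.50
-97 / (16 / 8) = -97 / 2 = -48.50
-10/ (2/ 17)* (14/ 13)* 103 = -122570/ 13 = -9428.46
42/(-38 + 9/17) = -102/91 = -1.12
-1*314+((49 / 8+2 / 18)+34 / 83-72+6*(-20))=-2984141 / 5976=-499.35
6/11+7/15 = 167/165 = 1.01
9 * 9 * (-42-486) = -42768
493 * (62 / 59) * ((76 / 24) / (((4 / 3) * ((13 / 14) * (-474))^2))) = 14228473 / 2240244396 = 0.01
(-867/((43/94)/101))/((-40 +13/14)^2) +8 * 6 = -995767032/12865987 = -77.40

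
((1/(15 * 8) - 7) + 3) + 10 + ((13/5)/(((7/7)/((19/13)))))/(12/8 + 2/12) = 4973/600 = 8.29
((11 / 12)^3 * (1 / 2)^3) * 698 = 464519 / 6912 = 67.20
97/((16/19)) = 1843/16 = 115.19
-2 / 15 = -0.13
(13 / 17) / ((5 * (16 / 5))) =13 / 272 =0.05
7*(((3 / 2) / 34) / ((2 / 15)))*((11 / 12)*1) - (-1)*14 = 8771 / 544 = 16.12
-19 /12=-1.58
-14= -14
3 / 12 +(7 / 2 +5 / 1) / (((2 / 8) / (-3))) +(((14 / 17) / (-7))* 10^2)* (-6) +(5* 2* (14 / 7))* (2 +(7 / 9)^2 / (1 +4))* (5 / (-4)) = -463699 / 5508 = -84.19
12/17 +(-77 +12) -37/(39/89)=-98608/663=-148.73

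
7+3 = 10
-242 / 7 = -34.57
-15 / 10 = -3 / 2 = -1.50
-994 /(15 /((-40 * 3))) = 7952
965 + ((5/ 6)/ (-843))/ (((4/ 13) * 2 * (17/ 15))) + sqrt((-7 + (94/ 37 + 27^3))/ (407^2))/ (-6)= 221270315/ 229296 -sqrt(26939922)/ 90354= 964.94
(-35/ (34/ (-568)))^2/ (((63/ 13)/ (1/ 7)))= 26213200/ 2601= 10078.12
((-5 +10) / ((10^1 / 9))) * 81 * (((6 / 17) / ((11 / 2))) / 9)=486 / 187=2.60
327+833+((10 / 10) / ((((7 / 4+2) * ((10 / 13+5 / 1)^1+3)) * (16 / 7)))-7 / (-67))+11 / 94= 24990483059 / 21539160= 1160.23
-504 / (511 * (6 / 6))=-72 / 73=-0.99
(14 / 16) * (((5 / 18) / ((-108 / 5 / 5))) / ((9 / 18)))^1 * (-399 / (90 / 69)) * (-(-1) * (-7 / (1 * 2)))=-120.48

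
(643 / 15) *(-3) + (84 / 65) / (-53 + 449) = -55168 / 429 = -128.60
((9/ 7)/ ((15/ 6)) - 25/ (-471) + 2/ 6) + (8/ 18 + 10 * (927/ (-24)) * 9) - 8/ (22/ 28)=-3485.09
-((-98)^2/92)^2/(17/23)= -5764801/391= -14743.74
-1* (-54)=54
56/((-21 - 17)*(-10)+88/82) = 41/279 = 0.15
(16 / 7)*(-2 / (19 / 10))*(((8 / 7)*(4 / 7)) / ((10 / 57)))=-3072 / 343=-8.96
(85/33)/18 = 85/594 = 0.14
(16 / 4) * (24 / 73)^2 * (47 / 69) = 36096 / 122567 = 0.29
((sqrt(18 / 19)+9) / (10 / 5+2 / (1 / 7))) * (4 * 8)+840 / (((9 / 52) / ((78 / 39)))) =6 * sqrt(38) / 19+29174 / 3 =9726.61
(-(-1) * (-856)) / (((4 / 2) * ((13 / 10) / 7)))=-29960 / 13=-2304.62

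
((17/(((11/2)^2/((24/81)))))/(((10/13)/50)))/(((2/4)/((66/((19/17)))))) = 2404480/1881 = 1278.30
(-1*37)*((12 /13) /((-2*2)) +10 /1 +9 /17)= -84212 /221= -381.05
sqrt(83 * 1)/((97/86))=86 * sqrt(83)/97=8.08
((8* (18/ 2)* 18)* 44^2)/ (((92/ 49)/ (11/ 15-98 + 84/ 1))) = -2038817088/ 115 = -17728844.24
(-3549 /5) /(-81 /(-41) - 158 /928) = -67516176 /171725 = -393.16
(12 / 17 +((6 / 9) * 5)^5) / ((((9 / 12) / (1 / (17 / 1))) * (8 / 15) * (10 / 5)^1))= 2128645 / 70227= 30.31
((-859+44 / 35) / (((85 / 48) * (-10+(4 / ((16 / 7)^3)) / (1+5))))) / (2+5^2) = 327909376 / 181763575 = 1.80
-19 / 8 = -2.38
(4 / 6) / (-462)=-1 / 693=-0.00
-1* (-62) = 62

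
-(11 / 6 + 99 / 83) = -1507 / 498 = -3.03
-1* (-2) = 2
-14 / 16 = -7 / 8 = -0.88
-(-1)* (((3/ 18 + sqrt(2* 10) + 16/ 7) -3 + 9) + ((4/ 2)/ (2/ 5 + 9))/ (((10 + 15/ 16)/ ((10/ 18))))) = 2* sqrt(5) + 50119/ 5922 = 12.94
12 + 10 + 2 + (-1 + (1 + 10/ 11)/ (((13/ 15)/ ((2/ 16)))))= 26627/ 1144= 23.28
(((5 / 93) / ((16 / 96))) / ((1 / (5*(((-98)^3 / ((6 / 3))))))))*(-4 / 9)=94119200 / 279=337344.80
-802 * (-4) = 3208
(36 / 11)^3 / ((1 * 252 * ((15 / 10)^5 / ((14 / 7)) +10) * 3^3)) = 0.00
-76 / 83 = -0.92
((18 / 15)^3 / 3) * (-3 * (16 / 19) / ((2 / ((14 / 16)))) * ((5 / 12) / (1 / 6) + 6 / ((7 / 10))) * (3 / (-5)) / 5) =10044 / 11875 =0.85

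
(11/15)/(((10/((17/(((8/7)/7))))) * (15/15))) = 9163/1200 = 7.64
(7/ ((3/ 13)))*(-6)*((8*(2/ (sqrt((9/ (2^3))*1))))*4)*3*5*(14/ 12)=-407680*sqrt(2)/ 3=-192182.20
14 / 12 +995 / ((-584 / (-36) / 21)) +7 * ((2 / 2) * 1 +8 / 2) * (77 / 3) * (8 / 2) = 356426 / 73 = 4882.55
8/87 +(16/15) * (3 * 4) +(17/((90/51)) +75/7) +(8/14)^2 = 1430923/42630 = 33.57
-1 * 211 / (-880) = 211 / 880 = 0.24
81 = 81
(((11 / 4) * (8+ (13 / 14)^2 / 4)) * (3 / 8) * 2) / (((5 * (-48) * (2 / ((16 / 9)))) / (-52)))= 307021 / 94080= 3.26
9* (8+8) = 144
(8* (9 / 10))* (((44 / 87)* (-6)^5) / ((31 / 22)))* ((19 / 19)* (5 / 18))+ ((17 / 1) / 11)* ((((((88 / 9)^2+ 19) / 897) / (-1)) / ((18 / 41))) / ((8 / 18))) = -32090701551041 / 5748040584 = -5582.89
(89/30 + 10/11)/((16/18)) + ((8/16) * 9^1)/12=4167/880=4.74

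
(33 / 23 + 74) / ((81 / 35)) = 60725 / 1863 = 32.60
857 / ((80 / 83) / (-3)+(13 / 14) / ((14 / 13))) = 1584.22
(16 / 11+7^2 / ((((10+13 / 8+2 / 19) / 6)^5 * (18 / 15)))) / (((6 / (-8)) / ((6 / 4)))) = -1143418893811026656 / 198220880539760573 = -5.77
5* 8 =40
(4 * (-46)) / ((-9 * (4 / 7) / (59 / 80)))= 9499 / 360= 26.39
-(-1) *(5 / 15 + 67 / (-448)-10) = -13193 / 1344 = -9.82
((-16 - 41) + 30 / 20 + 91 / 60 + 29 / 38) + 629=656389 / 1140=575.78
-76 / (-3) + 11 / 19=1477 / 57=25.91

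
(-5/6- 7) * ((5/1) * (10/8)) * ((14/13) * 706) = -2903425/78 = -37223.40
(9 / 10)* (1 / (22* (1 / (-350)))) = -315 / 22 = -14.32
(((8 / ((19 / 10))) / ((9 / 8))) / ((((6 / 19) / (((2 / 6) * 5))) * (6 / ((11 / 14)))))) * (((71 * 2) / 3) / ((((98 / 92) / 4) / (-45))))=-574816000 / 27783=-20689.49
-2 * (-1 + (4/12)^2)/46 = 8/207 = 0.04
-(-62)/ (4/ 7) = 217/ 2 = 108.50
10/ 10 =1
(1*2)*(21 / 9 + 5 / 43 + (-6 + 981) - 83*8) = 80870 / 129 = 626.90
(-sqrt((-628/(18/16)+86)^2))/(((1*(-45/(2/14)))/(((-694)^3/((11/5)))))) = -1420585382000/6237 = -227767417.35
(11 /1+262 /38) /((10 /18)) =32.21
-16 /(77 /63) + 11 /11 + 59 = 516 /11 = 46.91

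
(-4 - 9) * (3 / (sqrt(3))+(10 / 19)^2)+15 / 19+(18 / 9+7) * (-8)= -27007 / 361 - 13 * sqrt(3)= -97.33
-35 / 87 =-0.40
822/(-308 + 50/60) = -4932/1843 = -2.68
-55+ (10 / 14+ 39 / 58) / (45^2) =-45217687 / 822150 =-55.00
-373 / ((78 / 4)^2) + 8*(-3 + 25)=266204 / 1521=175.02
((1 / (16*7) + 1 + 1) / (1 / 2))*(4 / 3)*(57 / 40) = 855 / 112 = 7.63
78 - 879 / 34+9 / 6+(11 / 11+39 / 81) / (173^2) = 736972376 / 13737411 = 53.65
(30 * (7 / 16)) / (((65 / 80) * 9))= 70 / 39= 1.79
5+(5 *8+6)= 51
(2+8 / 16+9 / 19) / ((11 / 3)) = 339 / 418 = 0.81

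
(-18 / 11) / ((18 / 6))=-6 / 11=-0.55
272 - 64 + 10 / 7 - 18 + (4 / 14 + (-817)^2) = 4673765 / 7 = 667680.71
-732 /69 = -244 /23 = -10.61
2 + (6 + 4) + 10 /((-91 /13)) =74 /7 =10.57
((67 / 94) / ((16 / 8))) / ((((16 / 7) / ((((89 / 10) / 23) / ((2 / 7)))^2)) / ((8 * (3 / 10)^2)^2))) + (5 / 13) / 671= 129114690004063 / 867519796000000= 0.15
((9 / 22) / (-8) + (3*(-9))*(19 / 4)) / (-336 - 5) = 22581 / 60016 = 0.38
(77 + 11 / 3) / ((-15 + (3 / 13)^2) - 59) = -40898 / 37491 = -1.09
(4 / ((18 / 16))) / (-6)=-16 / 27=-0.59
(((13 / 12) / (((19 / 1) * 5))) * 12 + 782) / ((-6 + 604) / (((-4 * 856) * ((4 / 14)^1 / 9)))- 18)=-254413472 / 7644555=-33.28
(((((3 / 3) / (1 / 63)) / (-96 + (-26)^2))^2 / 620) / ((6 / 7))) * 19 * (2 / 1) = 175959 / 208568000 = 0.00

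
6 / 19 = 0.32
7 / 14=0.50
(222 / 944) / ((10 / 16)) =111 / 295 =0.38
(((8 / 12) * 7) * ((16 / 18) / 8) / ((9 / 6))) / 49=4 / 567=0.01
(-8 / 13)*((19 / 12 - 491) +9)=11530 / 39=295.64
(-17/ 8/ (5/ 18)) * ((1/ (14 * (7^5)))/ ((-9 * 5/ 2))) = 17/ 11764900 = 0.00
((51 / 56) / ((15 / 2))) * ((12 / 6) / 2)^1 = 0.12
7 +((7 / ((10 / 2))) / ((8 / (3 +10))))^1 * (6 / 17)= 7.80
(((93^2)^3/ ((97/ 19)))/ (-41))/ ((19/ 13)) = -8410872384837/ 3977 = -2114878648.44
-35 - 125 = -160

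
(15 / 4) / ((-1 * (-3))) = 5 / 4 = 1.25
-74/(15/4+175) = -296/715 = -0.41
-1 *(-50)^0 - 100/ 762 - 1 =-812/ 381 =-2.13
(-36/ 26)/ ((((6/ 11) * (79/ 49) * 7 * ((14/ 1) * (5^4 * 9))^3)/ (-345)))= 253/ 1592251171875000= 0.00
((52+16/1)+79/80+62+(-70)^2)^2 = 161989345441/6400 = 25310835.23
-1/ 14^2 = -1/ 196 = -0.01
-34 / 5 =-6.80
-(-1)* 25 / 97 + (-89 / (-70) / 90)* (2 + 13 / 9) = 1685123 / 5499900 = 0.31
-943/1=-943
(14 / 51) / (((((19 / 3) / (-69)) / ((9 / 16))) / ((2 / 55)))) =-4347 / 71060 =-0.06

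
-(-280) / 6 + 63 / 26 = 3829 / 78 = 49.09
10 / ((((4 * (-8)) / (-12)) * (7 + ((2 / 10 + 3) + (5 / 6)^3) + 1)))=4050 / 12721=0.32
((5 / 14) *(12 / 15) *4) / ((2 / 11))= 44 / 7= 6.29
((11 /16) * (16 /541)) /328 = 11 /177448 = 0.00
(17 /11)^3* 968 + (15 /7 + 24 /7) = 275557 /77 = 3578.66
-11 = -11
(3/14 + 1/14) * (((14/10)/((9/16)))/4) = 8/45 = 0.18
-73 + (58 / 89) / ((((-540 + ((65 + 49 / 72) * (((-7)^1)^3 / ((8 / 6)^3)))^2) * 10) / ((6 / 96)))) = -769218379108345549 / 10537238069983845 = -73.00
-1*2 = -2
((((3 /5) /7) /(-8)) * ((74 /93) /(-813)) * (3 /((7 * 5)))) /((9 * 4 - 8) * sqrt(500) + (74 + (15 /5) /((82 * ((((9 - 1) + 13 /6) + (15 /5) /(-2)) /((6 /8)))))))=-7111944788 /41327521026234064825 + 5381782016 * sqrt(5) /8265504205246812965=0.00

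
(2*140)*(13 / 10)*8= 2912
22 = 22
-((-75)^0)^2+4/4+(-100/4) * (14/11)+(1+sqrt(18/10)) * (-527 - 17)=-1632 * sqrt(5)/5 - 6334/11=-1305.67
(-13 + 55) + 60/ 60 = 43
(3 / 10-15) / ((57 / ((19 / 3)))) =-49 / 30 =-1.63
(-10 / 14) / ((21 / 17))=-85 / 147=-0.58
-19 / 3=-6.33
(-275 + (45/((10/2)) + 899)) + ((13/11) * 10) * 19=9433/11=857.55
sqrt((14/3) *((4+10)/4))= 7 *sqrt(3)/3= 4.04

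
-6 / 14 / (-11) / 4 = 3 / 308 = 0.01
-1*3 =-3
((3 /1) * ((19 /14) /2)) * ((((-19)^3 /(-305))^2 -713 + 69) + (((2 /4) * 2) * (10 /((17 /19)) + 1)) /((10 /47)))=-2087074551 /12651400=-164.97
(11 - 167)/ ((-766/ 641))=49998/ 383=130.54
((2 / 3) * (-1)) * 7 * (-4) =56 / 3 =18.67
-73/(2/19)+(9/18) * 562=-825/2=-412.50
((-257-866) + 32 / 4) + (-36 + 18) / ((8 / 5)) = -4505 / 4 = -1126.25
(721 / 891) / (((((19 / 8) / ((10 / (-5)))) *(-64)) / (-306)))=-12257 / 3762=-3.26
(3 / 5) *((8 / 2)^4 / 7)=768 / 35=21.94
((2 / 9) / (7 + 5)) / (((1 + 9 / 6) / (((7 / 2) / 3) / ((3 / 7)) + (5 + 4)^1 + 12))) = 427 / 2430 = 0.18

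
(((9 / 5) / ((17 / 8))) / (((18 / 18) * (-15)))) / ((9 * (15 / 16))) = -128 / 19125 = -0.01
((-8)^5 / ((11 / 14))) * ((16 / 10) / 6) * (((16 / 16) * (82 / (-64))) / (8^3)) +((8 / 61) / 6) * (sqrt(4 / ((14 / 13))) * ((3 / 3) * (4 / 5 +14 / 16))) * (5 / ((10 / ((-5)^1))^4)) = 67 * sqrt(182) / 40992 +4592 / 165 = 27.85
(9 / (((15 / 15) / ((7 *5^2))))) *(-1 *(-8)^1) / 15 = 840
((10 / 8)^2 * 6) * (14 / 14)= 75 / 8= 9.38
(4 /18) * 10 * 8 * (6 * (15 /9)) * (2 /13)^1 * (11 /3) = 35200 /351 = 100.28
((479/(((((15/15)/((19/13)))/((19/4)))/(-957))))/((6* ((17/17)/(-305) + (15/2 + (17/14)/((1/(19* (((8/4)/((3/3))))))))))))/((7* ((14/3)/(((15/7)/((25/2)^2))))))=-3364830821/810550650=-4.15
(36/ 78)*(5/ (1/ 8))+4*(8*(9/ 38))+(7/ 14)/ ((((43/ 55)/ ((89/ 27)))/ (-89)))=-92671681/ 573534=-161.58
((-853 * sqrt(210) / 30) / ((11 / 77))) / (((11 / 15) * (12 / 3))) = -5971 * sqrt(210) / 88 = -983.27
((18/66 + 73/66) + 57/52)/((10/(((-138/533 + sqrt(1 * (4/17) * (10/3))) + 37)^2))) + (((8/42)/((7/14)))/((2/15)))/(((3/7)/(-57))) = -11364978196147/248623329240 + 83169001 * sqrt(510)/116615070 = -29.61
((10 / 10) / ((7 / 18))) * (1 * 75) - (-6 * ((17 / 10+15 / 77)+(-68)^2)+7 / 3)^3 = 32936498425543118981966 / 1540798875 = 21376247711462.74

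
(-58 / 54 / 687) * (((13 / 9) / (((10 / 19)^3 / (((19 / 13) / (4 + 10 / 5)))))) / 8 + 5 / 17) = -126888253 / 136223856000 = -0.00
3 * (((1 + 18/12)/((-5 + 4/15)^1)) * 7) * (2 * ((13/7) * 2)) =-5850/71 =-82.39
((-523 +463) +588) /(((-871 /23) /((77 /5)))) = -935088 /4355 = -214.72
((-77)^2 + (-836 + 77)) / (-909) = -5170 / 909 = -5.69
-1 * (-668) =668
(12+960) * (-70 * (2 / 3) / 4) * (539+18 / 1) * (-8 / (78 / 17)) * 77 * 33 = 363798222480 / 13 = 27984478652.31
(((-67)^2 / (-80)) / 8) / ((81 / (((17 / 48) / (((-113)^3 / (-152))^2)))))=-27548993 / 80946284141437920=-0.00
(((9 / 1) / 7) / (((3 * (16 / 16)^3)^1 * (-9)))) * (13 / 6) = -13 / 126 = -0.10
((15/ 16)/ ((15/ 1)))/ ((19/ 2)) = 0.01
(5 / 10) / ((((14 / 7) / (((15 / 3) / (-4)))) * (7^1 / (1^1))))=-5 / 112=-0.04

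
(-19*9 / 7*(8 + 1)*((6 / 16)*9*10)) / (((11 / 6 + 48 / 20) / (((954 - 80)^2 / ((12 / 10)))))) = -991916857125 / 889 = -1115766993.39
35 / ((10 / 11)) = 77 / 2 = 38.50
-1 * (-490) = 490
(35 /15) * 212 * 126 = 62328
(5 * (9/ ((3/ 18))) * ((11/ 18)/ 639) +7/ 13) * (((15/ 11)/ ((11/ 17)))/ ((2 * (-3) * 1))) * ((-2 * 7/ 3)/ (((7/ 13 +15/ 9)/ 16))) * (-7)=-73503920/ 1108239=-66.32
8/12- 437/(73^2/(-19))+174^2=484057979/15987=30278.22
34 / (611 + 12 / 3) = 34 / 615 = 0.06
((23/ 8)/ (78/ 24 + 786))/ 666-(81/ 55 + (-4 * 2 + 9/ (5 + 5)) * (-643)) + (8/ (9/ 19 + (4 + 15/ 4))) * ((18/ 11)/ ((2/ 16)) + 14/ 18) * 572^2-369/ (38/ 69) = 220164784015065889/ 49935847500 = 4408952.59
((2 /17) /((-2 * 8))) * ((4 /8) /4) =-1 /1088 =-0.00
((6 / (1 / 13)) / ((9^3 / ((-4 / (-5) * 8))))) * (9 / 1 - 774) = -14144 / 27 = -523.85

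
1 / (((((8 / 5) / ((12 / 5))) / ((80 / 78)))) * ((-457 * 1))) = -20 / 5941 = -0.00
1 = 1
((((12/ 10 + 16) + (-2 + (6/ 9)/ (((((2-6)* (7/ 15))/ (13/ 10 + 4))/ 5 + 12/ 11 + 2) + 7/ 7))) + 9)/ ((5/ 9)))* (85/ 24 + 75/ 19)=8776664061/ 26720840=328.46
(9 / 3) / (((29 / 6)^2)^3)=139968 / 594823321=0.00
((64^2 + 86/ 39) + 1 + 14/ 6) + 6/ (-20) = 533161/ 130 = 4101.24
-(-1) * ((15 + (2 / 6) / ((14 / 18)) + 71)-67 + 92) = 780 / 7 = 111.43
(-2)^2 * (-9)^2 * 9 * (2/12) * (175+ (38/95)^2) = 2128194/25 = 85127.76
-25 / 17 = -1.47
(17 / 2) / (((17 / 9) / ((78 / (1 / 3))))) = 1053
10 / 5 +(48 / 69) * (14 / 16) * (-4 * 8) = -402 / 23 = -17.48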